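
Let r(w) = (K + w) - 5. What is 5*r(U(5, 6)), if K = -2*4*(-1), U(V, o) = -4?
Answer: -5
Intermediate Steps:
K = 8 (K = -8*(-1) = 8)
r(w) = 3 + w (r(w) = (8 + w) - 5 = 3 + w)
5*r(U(5, 6)) = 5*(3 - 4) = 5*(-1) = -5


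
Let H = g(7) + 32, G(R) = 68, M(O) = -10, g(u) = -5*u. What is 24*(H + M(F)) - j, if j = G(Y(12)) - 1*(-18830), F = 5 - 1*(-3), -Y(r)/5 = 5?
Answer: -19210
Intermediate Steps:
Y(r) = -25 (Y(r) = -5*5 = -25)
F = 8 (F = 5 + 3 = 8)
j = 18898 (j = 68 - 1*(-18830) = 68 + 18830 = 18898)
H = -3 (H = -5*7 + 32 = -35 + 32 = -3)
24*(H + M(F)) - j = 24*(-3 - 10) - 1*18898 = 24*(-13) - 18898 = -312 - 18898 = -19210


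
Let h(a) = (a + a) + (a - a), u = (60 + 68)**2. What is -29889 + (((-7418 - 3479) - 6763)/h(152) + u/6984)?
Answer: -1986774019/66348 ≈ -29945.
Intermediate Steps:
u = 16384 (u = 128**2 = 16384)
h(a) = 2*a (h(a) = 2*a + 0 = 2*a)
-29889 + (((-7418 - 3479) - 6763)/h(152) + u/6984) = -29889 + (((-7418 - 3479) - 6763)/((2*152)) + 16384/6984) = -29889 + ((-10897 - 6763)/304 + 16384*(1/6984)) = -29889 + (-17660*1/304 + 2048/873) = -29889 + (-4415/76 + 2048/873) = -29889 - 3698647/66348 = -1986774019/66348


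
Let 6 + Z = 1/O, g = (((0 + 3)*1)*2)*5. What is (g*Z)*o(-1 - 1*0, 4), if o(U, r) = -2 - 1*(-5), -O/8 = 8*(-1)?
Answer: -17235/32 ≈ -538.59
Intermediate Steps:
O = 64 (O = -64*(-1) = -8*(-8) = 64)
o(U, r) = 3 (o(U, r) = -2 + 5 = 3)
g = 30 (g = ((3*1)*2)*5 = (3*2)*5 = 6*5 = 30)
Z = -383/64 (Z = -6 + 1/64 = -383/64 ≈ -5.9844)
(g*Z)*o(-1 - 1*0, 4) = (30*(-383/64))*3 = -5745/32*3 = -17235/32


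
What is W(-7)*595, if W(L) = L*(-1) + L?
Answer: 0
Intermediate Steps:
W(L) = 0 (W(L) = -L + L = 0)
W(-7)*595 = 0*595 = 0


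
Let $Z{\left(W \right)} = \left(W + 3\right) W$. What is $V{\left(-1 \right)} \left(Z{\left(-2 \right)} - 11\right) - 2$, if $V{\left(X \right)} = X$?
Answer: $11$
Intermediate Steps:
$Z{\left(W \right)} = W \left(3 + W\right)$ ($Z{\left(W \right)} = \left(3 + W\right) W = W \left(3 + W\right)$)
$V{\left(-1 \right)} \left(Z{\left(-2 \right)} - 11\right) - 2 = - (- 2 \left(3 - 2\right) - 11) - 2 = - (\left(-2\right) 1 - 11) - 2 = - (-2 - 11) - 2 = \left(-1\right) \left(-13\right) - 2 = 13 - 2 = 11$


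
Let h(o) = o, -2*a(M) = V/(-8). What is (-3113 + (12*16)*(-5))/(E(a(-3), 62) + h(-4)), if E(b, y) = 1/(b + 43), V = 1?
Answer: 2806297/2740 ≈ 1024.2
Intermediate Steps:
a(M) = 1/16 (a(M) = -1/(2*(-8)) = -(-1)/(2*8) = -½*(-⅛) = 1/16)
E(b, y) = 1/(43 + b)
(-3113 + (12*16)*(-5))/(E(a(-3), 62) + h(-4)) = (-3113 + (12*16)*(-5))/(1/(43 + 1/16) - 4) = (-3113 + 192*(-5))/(1/(689/16) - 4) = (-3113 - 960)/(16/689 - 4) = -4073/(-2740/689) = -4073*(-689/2740) = 2806297/2740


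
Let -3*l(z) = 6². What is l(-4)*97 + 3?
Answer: -1161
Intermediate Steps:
l(z) = -12 (l(z) = -⅓*6² = -⅓*36 = -12)
l(-4)*97 + 3 = -12*97 + 3 = -1164 + 3 = -1161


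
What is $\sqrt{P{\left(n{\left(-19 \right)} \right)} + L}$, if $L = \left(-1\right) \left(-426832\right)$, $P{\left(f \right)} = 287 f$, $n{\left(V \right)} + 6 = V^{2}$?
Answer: $\sqrt{528717} \approx 727.13$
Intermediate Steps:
$n{\left(V \right)} = -6 + V^{2}$
$L = 426832$
$\sqrt{P{\left(n{\left(-19 \right)} \right)} + L} = \sqrt{287 \left(-6 + \left(-19\right)^{2}\right) + 426832} = \sqrt{287 \left(-6 + 361\right) + 426832} = \sqrt{287 \cdot 355 + 426832} = \sqrt{101885 + 426832} = \sqrt{528717}$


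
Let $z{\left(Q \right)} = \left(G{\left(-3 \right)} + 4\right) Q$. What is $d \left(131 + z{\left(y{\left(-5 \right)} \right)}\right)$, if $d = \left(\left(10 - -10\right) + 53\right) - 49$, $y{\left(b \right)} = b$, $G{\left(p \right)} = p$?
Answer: $3024$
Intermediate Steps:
$z{\left(Q \right)} = Q$ ($z{\left(Q \right)} = \left(-3 + 4\right) Q = 1 Q = Q$)
$d = 24$ ($d = \left(\left(10 + 10\right) + 53\right) - 49 = \left(20 + 53\right) - 49 = 73 - 49 = 24$)
$d \left(131 + z{\left(y{\left(-5 \right)} \right)}\right) = 24 \left(131 - 5\right) = 24 \cdot 126 = 3024$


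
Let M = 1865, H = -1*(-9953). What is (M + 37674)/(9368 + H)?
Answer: 39539/19321 ≈ 2.0464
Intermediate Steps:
H = 9953
(M + 37674)/(9368 + H) = (1865 + 37674)/(9368 + 9953) = 39539/19321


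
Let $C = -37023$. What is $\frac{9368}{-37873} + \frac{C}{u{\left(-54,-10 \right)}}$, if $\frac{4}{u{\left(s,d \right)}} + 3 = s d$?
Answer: $- \frac{752966443895}{151492} \approx -4.9703 \cdot 10^{6}$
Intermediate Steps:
$u{\left(s,d \right)} = \frac{4}{-3 + d s}$ ($u{\left(s,d \right)} = \frac{4}{-3 + s d} = \frac{4}{-3 + d s}$)
$\frac{9368}{-37873} + \frac{C}{u{\left(-54,-10 \right)}} = \frac{9368}{-37873} - \frac{37023}{4 \frac{1}{-3 - -540}} = 9368 \left(- \frac{1}{37873}\right) - \frac{37023}{4 \frac{1}{-3 + 540}} = - \frac{9368}{37873} - \frac{37023}{4 \cdot \frac{1}{537}} = - \frac{9368}{37873} - \frac{37023}{\frac{4}{537}} = - \frac{9368}{37873} - \frac{19881351}{4} = - \frac{752966443895}{151492}$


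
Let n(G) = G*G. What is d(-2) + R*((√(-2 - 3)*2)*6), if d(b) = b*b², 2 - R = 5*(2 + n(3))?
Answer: -8 - 636*I*√5 ≈ -8.0 - 1422.1*I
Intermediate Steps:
n(G) = G²
R = -53 (R = 2 - 5*(2 + 3²) = 2 - 5*(2 + 9) = 2 - 5*11 = 2 - 1*55 = 2 - 55 = -53)
d(b) = b³
d(-2) + R*((√(-2 - 3)*2)*6) = (-2)³ - 53*√(-2 - 3)*2*6 = -8 - 53*√(-5)*2*6 = -8 - 53*(I*√5)*2*6 = -8 - 53*2*I*√5*6 = -8 - 636*I*√5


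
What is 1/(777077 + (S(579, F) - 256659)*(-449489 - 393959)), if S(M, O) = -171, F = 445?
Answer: 1/216623526917 ≈ 4.6163e-12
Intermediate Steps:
1/(777077 + (S(579, F) - 256659)*(-449489 - 393959)) = 1/(777077 + (-171 - 256659)*(-449489 - 393959)) = 1/(777077 - 256830*(-843448)) = 1/(777077 + 216622749840) = 1/216623526917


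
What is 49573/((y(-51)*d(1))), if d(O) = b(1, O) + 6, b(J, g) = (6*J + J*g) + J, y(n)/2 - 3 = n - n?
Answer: 49573/84 ≈ 590.15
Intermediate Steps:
y(n) = 6 (y(n) = 6 + 2*(n - n) = 6 + 2*0 = 6 + 0 = 6)
b(J, g) = 7*J + J*g
d(O) = 13 + O (d(O) = 1*(7 + O) + 6 = (7 + O) + 6 = 13 + O)
49573/((y(-51)*d(1))) = 49573/((6*(13 + 1))) = 49573/((6*14)) = 49573/84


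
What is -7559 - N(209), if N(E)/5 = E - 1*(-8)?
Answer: -8644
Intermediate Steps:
N(E) = 40 + 5*E (N(E) = 5*(E - 1*(-8)) = 5*(E + 8) = 5*(8 + E) = 40 + 5*E)
-7559 - N(209) = -7559 - (40 + 5*209) = -7559 - (40 + 1045) = -7559 - 1*1085 = -7559 - 1085 = -8644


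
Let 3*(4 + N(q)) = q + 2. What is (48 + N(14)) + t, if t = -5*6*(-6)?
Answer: 688/3 ≈ 229.33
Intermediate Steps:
N(q) = -10/3 + q/3 (N(q) = -4 + (q + 2)/3 = -4 + (2 + q)/3 = -4 + (⅔ + q/3) = -10/3 + q/3)
t = 180 (t = -30*(-6) = 180)
(48 + N(14)) + t = (48 + (-10/3 + (⅓)*14)) + 180 = (48 + (-10/3 + 14/3)) + 180 = (48 + 4/3) + 180 = 148/3 + 180 = 688/3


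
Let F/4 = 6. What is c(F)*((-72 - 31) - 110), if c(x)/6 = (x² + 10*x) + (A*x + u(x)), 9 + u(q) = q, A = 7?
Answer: -1276722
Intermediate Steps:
u(q) = -9 + q
F = 24 (F = 4*6 = 24)
c(x) = -54 + 6*x² + 108*x (c(x) = 6*((x² + 10*x) + (7*x + (-9 + x))) = 6*((x² + 10*x) + (-9 + 8*x)) = 6*(-9 + x² + 18*x) = -54 + 6*x² + 108*x)
c(F)*((-72 - 31) - 110) = (-54 + 6*24² + 108*24)*((-72 - 31) - 110) = (-54 + 6*576 + 2592)*(-103 - 110) = (-54 + 3456 + 2592)*(-213) = 5994*(-213) = -1276722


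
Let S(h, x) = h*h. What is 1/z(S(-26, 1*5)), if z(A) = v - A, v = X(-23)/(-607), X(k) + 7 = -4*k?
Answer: -607/410417 ≈ -0.0014790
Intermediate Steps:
X(k) = -7 - 4*k
v = -85/607 (v = (-7 - 4*(-23))/(-607) = (-7 + 92)*(-1/607) = 85*(-1/607) = -85/607 ≈ -0.14003)
S(h, x) = h²
z(A) = -85/607 - A
1/z(S(-26, 1*5)) = 1/(-85/607 - 1*(-26)²) = 1/(-85/607 - 1*676) = 1/(-85/607 - 676) = 1/(-410417/607) = -607/410417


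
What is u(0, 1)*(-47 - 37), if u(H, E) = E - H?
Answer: -84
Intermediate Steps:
u(0, 1)*(-47 - 37) = (1 - 1*0)*(-47 - 37) = (1 + 0)*(-84) = 1*(-84) = -84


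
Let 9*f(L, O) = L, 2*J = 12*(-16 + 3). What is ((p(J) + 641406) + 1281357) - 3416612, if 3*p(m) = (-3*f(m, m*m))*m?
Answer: -1494525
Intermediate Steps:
J = -78 (J = (12*(-16 + 3))/2 = (12*(-13))/2 = (½)*(-156) = -78)
f(L, O) = L/9
p(m) = -m²/9 (p(m) = ((-m/3)*m)/3 = (-m²/3)/3 = -m²/9)
((p(J) + 641406) + 1281357) - 3416612 = ((-⅑*(-78)² + 641406) + 1281357) - 3416612 = ((-⅑*6084 + 641406) + 1281357) - 3416612 = ((-676 + 641406) + 1281357) - 3416612 = (640730 + 1281357) - 3416612 = 1922087 - 3416612 = -1494525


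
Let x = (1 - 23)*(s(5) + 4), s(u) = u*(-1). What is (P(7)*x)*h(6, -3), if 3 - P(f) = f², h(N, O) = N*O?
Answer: 18216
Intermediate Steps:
s(u) = -u
P(f) = 3 - f²
x = 22 (x = (1 - 23)*(-1*5 + 4) = -22*(-5 + 4) = -22*(-1) = 22)
(P(7)*x)*h(6, -3) = ((3 - 1*7²)*22)*(6*(-3)) = ((3 - 1*49)*22)*(-18) = ((3 - 49)*22)*(-18) = -46*22*(-18) = -1012*(-18) = 18216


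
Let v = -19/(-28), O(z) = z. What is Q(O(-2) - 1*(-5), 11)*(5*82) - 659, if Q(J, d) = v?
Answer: -5331/14 ≈ -380.79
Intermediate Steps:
v = 19/28 (v = -19*(-1/28) = 19/28 ≈ 0.67857)
Q(J, d) = 19/28
Q(O(-2) - 1*(-5), 11)*(5*82) - 659 = 19*(5*82)/28 - 659 = (19/28)*410 - 659 = 3895/14 - 659 = -5331/14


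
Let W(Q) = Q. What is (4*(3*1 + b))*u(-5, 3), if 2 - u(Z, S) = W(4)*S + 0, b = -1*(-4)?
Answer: -280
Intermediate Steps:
b = 4
u(Z, S) = 2 - 4*S (u(Z, S) = 2 - (4*S + 0) = 2 - 4*S)
(4*(3*1 + b))*u(-5, 3) = (4*(3*1 + 4))*(2 - 4*3) = (4*(3 + 4))*(2 - 12) = (4*7)*(-10) = 28*(-10) = -280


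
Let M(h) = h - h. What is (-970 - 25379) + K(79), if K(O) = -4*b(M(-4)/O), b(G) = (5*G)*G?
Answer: -26349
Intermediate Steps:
M(h) = 0
b(G) = 5*G**2
K(O) = 0 (K(O) = -20*(0/O)**2 = -20*0**2 = -20*0 = -4*0 = 0)
(-970 - 25379) + K(79) = (-970 - 25379) + 0 = -26349 + 0 = -26349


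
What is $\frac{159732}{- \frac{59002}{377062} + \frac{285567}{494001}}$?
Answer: $\frac{1239713363190141}{3272059048} \approx 3.7888 \cdot 10^{5}$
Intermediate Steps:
$\frac{159732}{- \frac{59002}{377062} + \frac{285567}{494001}} = \frac{159732}{\left(-59002\right) \frac{1}{377062} + 285567 \cdot \frac{1}{494001}} = \frac{159732}{- \frac{29501}{188531} + \frac{95189}{164667}} = \frac{159732}{\frac{13088236192}{31044834177}} = 159732 \cdot \frac{31044834177}{13088236192} = \frac{1239713363190141}{3272059048}$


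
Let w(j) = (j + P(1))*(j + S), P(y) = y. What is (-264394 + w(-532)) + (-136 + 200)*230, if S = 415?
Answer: -187547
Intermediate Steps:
w(j) = (1 + j)*(415 + j) (w(j) = (j + 1)*(j + 415) = (1 + j)*(415 + j))
(-264394 + w(-532)) + (-136 + 200)*230 = (-264394 + (415 + (-532)² + 416*(-532))) + (-136 + 200)*230 = (-264394 + (415 + 283024 - 221312)) + 64*230 = (-264394 + 62127) + 14720 = -202267 + 14720 = -187547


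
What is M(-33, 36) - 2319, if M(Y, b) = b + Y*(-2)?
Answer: -2217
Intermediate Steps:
M(Y, b) = b - 2*Y
M(-33, 36) - 2319 = (36 - 2*(-33)) - 2319 = (36 + 66) - 2319 = 102 - 2319 = -2217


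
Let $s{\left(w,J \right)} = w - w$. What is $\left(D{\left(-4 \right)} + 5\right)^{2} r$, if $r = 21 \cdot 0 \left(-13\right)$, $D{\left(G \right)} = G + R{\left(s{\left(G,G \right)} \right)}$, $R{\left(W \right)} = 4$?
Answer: $0$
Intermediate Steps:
$s{\left(w,J \right)} = 0$
$D{\left(G \right)} = 4 + G$ ($D{\left(G \right)} = G + 4 = 4 + G$)
$r = 0$ ($r = 0 \left(-13\right) = 0$)
$\left(D{\left(-4 \right)} + 5\right)^{2} r = \left(\left(4 - 4\right) + 5\right)^{2} \cdot 0 = \left(0 + 5\right)^{2} \cdot 0 = 5^{2} \cdot 0 = 25 \cdot 0 = 0$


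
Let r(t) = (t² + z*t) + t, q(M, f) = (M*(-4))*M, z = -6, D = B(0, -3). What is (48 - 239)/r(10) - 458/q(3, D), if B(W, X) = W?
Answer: 2003/225 ≈ 8.9022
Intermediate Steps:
D = 0
q(M, f) = -4*M² (q(M, f) = (-4*M)*M = -4*M²)
r(t) = t² - 5*t (r(t) = (t² - 6*t) + t = t² - 5*t)
(48 - 239)/r(10) - 458/q(3, D) = (48 - 239)/((10*(-5 + 10))) - 458/((-4*3²)) = -191/(10*5) - 458/((-4*9)) = -191/50 - 458/(-36) = -191*1/50 - 458*(-1/36) = -191/50 + 229/18 = 2003/225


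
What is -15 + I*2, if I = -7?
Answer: -29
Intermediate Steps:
-15 + I*2 = -15 - 7*2 = -15 - 14 = -29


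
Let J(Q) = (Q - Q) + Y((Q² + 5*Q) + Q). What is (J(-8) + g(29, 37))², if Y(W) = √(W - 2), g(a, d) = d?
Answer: (37 + √14)² ≈ 1659.9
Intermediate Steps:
Y(W) = √(-2 + W)
J(Q) = √(-2 + Q² + 6*Q) (J(Q) = (Q - Q) + √(-2 + ((Q² + 5*Q) + Q)) = 0 + √(-2 + (Q² + 6*Q)) = 0 + √(-2 + Q² + 6*Q) = √(-2 + Q² + 6*Q))
(J(-8) + g(29, 37))² = (√(-2 - 8*(6 - 8)) + 37)² = (√(-2 - 8*(-2)) + 37)² = (√(-2 + 16) + 37)² = (√14 + 37)² = (37 + √14)²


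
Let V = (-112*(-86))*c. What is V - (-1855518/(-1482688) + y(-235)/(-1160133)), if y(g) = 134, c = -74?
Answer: -613022639282477387/860057638752 ≈ -7.1277e+5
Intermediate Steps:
V = -712768 (V = -112*(-86)*(-74) = 9632*(-74) = -712768)
V - (-1855518/(-1482688) + y(-235)/(-1160133)) = -712768 - (-1855518/(-1482688) + 134/(-1160133)) = -712768 - (-1855518*(-1/1482688) + 134*(-1/1160133)) = -712768 - (927759/741344 - 134/1160133) = -712768 - 1*1076224491851/860057638752 = -712768 - 1076224491851/860057638752 = -613022639282477387/860057638752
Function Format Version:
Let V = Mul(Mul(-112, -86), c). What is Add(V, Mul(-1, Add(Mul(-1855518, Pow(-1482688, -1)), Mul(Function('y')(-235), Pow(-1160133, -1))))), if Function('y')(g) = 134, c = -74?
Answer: Rational(-613022639282477387, 860057638752) ≈ -7.1277e+5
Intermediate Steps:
V = -712768 (V = Mul(Mul(-112, -86), -74) = Mul(9632, -74) = -712768)
Add(V, Mul(-1, Add(Mul(-1855518, Pow(-1482688, -1)), Mul(Function('y')(-235), Pow(-1160133, -1))))) = Add(-712768, Mul(-1, Add(Mul(-1855518, Pow(-1482688, -1)), Mul(134, Pow(-1160133, -1))))) = Add(-712768, Mul(-1, Add(Mul(-1855518, Rational(-1, 1482688)), Mul(134, Rational(-1, 1160133))))) = Add(-712768, Mul(-1, Add(Rational(927759, 741344), Rational(-134, 1160133)))) = Add(-712768, Mul(-1, Rational(1076224491851, 860057638752))) = Add(-712768, Rational(-1076224491851, 860057638752)) = Rational(-613022639282477387, 860057638752)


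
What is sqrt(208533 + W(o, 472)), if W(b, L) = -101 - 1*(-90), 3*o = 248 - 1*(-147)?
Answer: sqrt(208522) ≈ 456.64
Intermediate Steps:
o = 395/3 (o = (248 - 1*(-147))/3 = (248 + 147)/3 = (1/3)*395 = 395/3 ≈ 131.67)
W(b, L) = -11 (W(b, L) = -101 + 90 = -11)
sqrt(208533 + W(o, 472)) = sqrt(208533 - 11) = sqrt(208522)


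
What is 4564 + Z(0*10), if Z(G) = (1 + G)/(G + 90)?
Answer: 410761/90 ≈ 4564.0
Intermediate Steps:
Z(G) = (1 + G)/(90 + G)
4564 + Z(0*10) = 4564 + (1 + 0*10)/(90 + 0*10) = 4564 + (1 + 0)/(90 + 0) = 4564 + 1/90 = 410761/90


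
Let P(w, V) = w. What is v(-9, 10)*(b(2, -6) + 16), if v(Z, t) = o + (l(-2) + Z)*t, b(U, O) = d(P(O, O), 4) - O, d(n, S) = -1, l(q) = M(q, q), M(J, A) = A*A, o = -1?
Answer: -1071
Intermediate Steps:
M(J, A) = A²
l(q) = q²
b(U, O) = -1 - O
v(Z, t) = -1 + t*(4 + Z) (v(Z, t) = -1 + ((-2)² + Z)*t = -1 + (4 + Z)*t = -1 + t*(4 + Z))
v(-9, 10)*(b(2, -6) + 16) = (-1 + 4*10 - 9*10)*((-1 - 1*(-6)) + 16) = (-1 + 40 - 90)*((-1 + 6) + 16) = -51*(5 + 16) = -51*21 = -1071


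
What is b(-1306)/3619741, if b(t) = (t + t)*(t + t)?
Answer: 6822544/3619741 ≈ 1.8848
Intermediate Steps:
b(t) = 4*t**2 (b(t) = (2*t)*(2*t) = 4*t**2)
b(-1306)/3619741 = (4*(-1306)**2)/3619741 = (4*1705636)*(1/3619741) = 6822544*(1/3619741) = 6822544/3619741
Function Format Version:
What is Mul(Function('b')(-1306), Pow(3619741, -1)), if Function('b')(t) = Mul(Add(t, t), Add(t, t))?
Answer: Rational(6822544, 3619741) ≈ 1.8848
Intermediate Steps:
Function('b')(t) = Mul(4, Pow(t, 2)) (Function('b')(t) = Mul(Mul(2, t), Mul(2, t)) = Mul(4, Pow(t, 2)))
Mul(Function('b')(-1306), Pow(3619741, -1)) = Mul(Mul(4, Pow(-1306, 2)), Pow(3619741, -1)) = Mul(Mul(4, 1705636), Rational(1, 3619741)) = Mul(6822544, Rational(1, 3619741)) = Rational(6822544, 3619741)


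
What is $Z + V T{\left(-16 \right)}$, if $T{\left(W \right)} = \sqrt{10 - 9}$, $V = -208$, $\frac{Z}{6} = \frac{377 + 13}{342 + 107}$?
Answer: $- \frac{91052}{449} \approx -202.79$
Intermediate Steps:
$Z = \frac{2340}{449}$ ($Z = 6 \frac{377 + 13}{342 + 107} = 6 \cdot \frac{390}{449} = \frac{2340}{449} \approx 5.2116$)
$T{\left(W \right)} = 1$ ($T{\left(W \right)} = \sqrt{1} = 1$)
$Z + V T{\left(-16 \right)} = \frac{2340}{449} - 208 = - \frac{91052}{449}$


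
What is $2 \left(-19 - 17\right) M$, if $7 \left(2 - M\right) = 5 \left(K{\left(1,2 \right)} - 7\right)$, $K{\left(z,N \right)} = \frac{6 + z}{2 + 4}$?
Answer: $-444$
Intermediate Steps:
$K{\left(z,N \right)} = 1 + \frac{z}{6}$ ($K{\left(z,N \right)} = \frac{6 + z}{6} = \left(6 + z\right) \frac{1}{6} = 1 + \frac{z}{6}$)
$M = \frac{37}{6}$ ($M = 2 - \frac{5 \left(\left(1 + \frac{1}{6} \cdot 1\right) - 7\right)}{7} = 2 - \frac{5 \left(\left(1 + \frac{1}{6}\right) - 7\right)}{7} = 2 - \frac{5 \left(\frac{7}{6} - 7\right)}{7} = 2 - \frac{5 \left(- \frac{35}{6}\right)}{7} = 2 - - \frac{25}{6} = 2 + \frac{25}{6} = \frac{37}{6} \approx 6.1667$)
$2 \left(-19 - 17\right) M = 2 \left(-19 - 17\right) \frac{37}{6} = 2 \left(-36\right) \frac{37}{6} = \left(-72\right) \frac{37}{6} = -444$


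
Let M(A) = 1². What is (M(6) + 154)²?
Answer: 24025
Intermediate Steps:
M(A) = 1
(M(6) + 154)² = (1 + 154)² = 155² = 24025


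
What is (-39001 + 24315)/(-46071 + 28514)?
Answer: 14686/17557 ≈ 0.83648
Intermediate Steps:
(-39001 + 24315)/(-46071 + 28514) = -14686/(-17557) = -14686*(-1/17557) = 14686/17557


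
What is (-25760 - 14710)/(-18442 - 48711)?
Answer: 40470/67153 ≈ 0.60265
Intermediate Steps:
(-25760 - 14710)/(-18442 - 48711) = -40470/(-67153) = -40470*(-1/67153) = 40470/67153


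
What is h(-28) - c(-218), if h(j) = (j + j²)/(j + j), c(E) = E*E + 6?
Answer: -95087/2 ≈ -47544.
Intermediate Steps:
c(E) = 6 + E² (c(E) = E² + 6 = 6 + E²)
h(j) = (j + j²)/(2*j) (h(j) = (j + j²)/((2*j)) = (j + j²)*(1/(2*j)) = (j + j²)/(2*j))
h(-28) - c(-218) = (½ + (½)*(-28)) - (6 + (-218)²) = (½ - 14) - (6 + 47524) = -27/2 - 1*47530 = -27/2 - 47530 = -95087/2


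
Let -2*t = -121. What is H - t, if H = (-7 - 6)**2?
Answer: 217/2 ≈ 108.50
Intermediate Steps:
H = 169 (H = (-13)**2 = 169)
t = 121/2 (t = -1/2*(-121) = 121/2 ≈ 60.500)
H - t = 169 - 1*121/2 = 169 - 121/2 = 217/2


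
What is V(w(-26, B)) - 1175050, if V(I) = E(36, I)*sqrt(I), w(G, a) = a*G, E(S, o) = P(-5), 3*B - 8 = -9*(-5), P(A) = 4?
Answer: -1175050 + 4*I*sqrt(4134)/3 ≈ -1.1751e+6 + 85.728*I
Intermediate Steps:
B = 53/3 (B = 8/3 + (-9*(-5))/3 = 8/3 + (1/3)*45 = 8/3 + 15 = 53/3 ≈ 17.667)
E(S, o) = 4
w(G, a) = G*a
V(I) = 4*sqrt(I)
V(w(-26, B)) - 1175050 = 4*sqrt(-26*53/3) - 1175050 = 4*sqrt(-1378/3) - 1175050 = 4*(I*sqrt(4134)/3) - 1175050 = 4*I*sqrt(4134)/3 - 1175050 = -1175050 + 4*I*sqrt(4134)/3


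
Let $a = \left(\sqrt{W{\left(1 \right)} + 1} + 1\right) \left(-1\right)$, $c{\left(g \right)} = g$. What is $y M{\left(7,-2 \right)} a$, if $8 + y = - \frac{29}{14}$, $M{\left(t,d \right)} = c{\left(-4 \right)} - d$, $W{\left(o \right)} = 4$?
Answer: $- \frac{141}{7} - \frac{141 \sqrt{5}}{7} \approx -65.184$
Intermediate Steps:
$M{\left(t,d \right)} = -4 - d$
$y = - \frac{141}{14}$ ($y = -8 - \frac{29}{14} = - \frac{141}{14} \approx -10.071$)
$a = -1 - \sqrt{5}$ ($a = \left(\sqrt{4 + 1} + 1\right) \left(-1\right) = \left(\sqrt{5} + 1\right) \left(-1\right) = \left(1 + \sqrt{5}\right) \left(-1\right) = -1 - \sqrt{5} \approx -3.2361$)
$y M{\left(7,-2 \right)} a = - \frac{141 \left(-4 - -2\right)}{14} \left(-1 - \sqrt{5}\right) = - \frac{141 \left(-4 + 2\right)}{14} \left(-1 - \sqrt{5}\right) = \left(- \frac{141}{14}\right) \left(-2\right) \left(-1 - \sqrt{5}\right) = \frac{141 \left(-1 - \sqrt{5}\right)}{7} = - \frac{141}{7} - \frac{141 \sqrt{5}}{7}$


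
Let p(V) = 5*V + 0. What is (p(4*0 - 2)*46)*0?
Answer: 0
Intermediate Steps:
p(V) = 5*V
(p(4*0 - 2)*46)*0 = ((5*(4*0 - 2))*46)*0 = ((5*(0 - 2))*46)*0 = ((5*(-2))*46)*0 = -10*46*0 = -460*0 = 0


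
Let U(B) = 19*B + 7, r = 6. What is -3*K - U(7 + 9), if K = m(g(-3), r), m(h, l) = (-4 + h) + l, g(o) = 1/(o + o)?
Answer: -633/2 ≈ -316.50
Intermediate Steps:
g(o) = 1/(2*o)
U(B) = 7 + 19*B
m(h, l) = -4 + h + l
K = 11/6 (K = -4 + (½)/(-3) + 6 = -4 + (½)*(-⅓) + 6 = -4 - ⅙ + 6 = 11/6 ≈ 1.8333)
-3*K - U(7 + 9) = -3*11/6 - (7 + 19*(7 + 9)) = -11/2 - (7 + 19*16) = -11/2 - (7 + 304) = -11/2 - 1*311 = -11/2 - 311 = -633/2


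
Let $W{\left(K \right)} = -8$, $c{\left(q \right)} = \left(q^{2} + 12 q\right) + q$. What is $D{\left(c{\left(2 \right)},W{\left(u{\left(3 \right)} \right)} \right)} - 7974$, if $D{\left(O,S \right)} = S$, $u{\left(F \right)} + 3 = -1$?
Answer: $-7982$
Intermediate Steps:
$u{\left(F \right)} = -4$ ($u{\left(F \right)} = -3 - 1 = -4$)
$c{\left(q \right)} = q^{2} + 13 q$
$D{\left(c{\left(2 \right)},W{\left(u{\left(3 \right)} \right)} \right)} - 7974 = -8 - 7974 = -7982$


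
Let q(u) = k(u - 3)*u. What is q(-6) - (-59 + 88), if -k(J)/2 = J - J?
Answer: -29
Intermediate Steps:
k(J) = 0 (k(J) = -2*(J - J) = -2*0 = 0)
q(u) = 0 (q(u) = 0*u = 0)
q(-6) - (-59 + 88) = 0 - (-59 + 88) = 0 - 1*29 = 0 - 29 = -29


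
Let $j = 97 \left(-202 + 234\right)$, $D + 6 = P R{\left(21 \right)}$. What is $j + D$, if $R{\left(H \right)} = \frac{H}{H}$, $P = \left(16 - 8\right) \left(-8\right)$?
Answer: $3034$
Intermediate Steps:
$P = -64$ ($P = 8 \left(-8\right) = -64$)
$R{\left(H \right)} = 1$
$D = -70$ ($D = -6 - 64 = -70$)
$j = 3104$ ($j = 97 \cdot 32 = 3104$)
$j + D = 3104 - 70 = 3034$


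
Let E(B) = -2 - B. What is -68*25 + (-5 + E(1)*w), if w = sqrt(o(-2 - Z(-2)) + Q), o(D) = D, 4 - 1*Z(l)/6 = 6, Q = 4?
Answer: -1705 - 3*sqrt(14) ≈ -1716.2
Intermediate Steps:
Z(l) = -12 (Z(l) = 24 - 6*6 = 24 - 36 = -12)
w = sqrt(14) (w = sqrt((-2 - 1*(-12)) + 4) = sqrt((-2 + 12) + 4) = sqrt(10 + 4) = sqrt(14) ≈ 3.7417)
-68*25 + (-5 + E(1)*w) = -68*25 + (-5 + (-2 - 1*1)*sqrt(14)) = -1700 + (-5 + (-2 - 1)*sqrt(14)) = -1700 + (-5 - 3*sqrt(14)) = -1705 - 3*sqrt(14)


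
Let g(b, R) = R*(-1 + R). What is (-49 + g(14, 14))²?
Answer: 17689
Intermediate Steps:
(-49 + g(14, 14))² = (-49 + 14*(-1 + 14))² = (-49 + 14*13)² = (-49 + 182)² = 133² = 17689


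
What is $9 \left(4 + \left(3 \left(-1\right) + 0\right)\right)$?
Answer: $9$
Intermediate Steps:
$9 \left(4 + \left(3 \left(-1\right) + 0\right)\right) = 9 \left(4 + \left(-3 + 0\right)\right) = 9 \left(4 - 3\right) = 9 \cdot 1 = 9$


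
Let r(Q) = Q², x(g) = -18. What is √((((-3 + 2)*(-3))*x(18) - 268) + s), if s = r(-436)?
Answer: 3*√21086 ≈ 435.63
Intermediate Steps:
s = 190096 (s = (-436)² = 190096)
√((((-3 + 2)*(-3))*x(18) - 268) + s) = √((((-3 + 2)*(-3))*(-18) - 268) + 190096) = √((-1*(-3)*(-18) - 268) + 190096) = √((3*(-18) - 268) + 190096) = √((-54 - 268) + 190096) = √(-322 + 190096) = √189774 = 3*√21086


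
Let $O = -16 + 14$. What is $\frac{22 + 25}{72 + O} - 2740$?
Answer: $- \frac{191753}{70} \approx -2739.3$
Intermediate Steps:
$O = -2$
$\frac{22 + 25}{72 + O} - 2740 = \frac{22 + 25}{72 - 2} - 2740 = \frac{47}{70} - 2740 = - \frac{191753}{70}$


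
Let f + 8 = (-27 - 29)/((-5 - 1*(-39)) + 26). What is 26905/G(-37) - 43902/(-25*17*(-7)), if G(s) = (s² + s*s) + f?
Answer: -5012913/1023400 ≈ -4.8983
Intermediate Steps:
f = -134/15 (f = -8 + (-27 - 29)/((-5 - 1*(-39)) + 26) = -8 - 56/((-5 + 39) + 26) = -8 - 56/(34 + 26) = -8 - 56/60 = -8 - 56*1/60 = -8 - 14/15 = -134/15 ≈ -8.9333)
G(s) = -134/15 + 2*s² (G(s) = (s² + s*s) - 134/15 = (s² + s²) - 134/15 = 2*s² - 134/15 = -134/15 + 2*s²)
26905/G(-37) - 43902/(-25*17*(-7)) = 26905/(-134/15 + 2*(-37)²) - 43902/(-25*17*(-7)) = 26905/(-134/15 + 2*1369) - 43902/((-425*(-7))) = 26905/(-134/15 + 2738) - 43902/2975 = 26905/(40936/15) - 43902*1/2975 = 26905*(15/40936) - 43902/2975 = 403575/40936 - 43902/2975 = -5012913/1023400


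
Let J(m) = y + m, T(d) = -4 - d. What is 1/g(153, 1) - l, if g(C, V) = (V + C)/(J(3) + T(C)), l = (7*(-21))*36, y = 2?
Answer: 407408/77 ≈ 5291.0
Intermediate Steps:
J(m) = 2 + m
l = -5292 (l = -147*36 = -5292)
g(C, V) = (C + V)/(1 - C) (g(C, V) = (V + C)/((2 + 3) + (-4 - C)) = (C + V)/(5 + (-4 - C)) = (C + V)/(1 - C))
1/g(153, 1) - l = 1/((-1*153 - 1*1)/(-1 + 153)) - 1*(-5292) = 1/((-153 - 1)/152) + 5292 = 1/((1/152)*(-154)) + 5292 = 1/(-77/76) + 5292 = -76/77 + 5292 = 407408/77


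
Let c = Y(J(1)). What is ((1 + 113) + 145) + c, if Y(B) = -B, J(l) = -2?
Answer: 261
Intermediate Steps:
c = 2 (c = -1*(-2) = 2)
((1 + 113) + 145) + c = ((1 + 113) + 145) + 2 = (114 + 145) + 2 = 259 + 2 = 261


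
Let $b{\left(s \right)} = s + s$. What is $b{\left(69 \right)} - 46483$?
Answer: $-46345$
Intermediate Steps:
$b{\left(s \right)} = 2 s$
$b{\left(69 \right)} - 46483 = 2 \cdot 69 - 46483 = 138 - 46483 = -46345$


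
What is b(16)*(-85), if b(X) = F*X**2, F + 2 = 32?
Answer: -652800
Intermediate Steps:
F = 30 (F = -2 + 32 = 30)
b(X) = 30*X**2
b(16)*(-85) = (30*16**2)*(-85) = (30*256)*(-85) = 7680*(-85) = -652800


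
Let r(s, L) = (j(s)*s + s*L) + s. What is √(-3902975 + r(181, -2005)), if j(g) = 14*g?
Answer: 3*I*√423005 ≈ 1951.2*I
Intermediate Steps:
r(s, L) = s + 14*s² + L*s (r(s, L) = ((14*s)*s + s*L) + s = (14*s² + L*s) + s = s + 14*s² + L*s)
√(-3902975 + r(181, -2005)) = √(-3902975 + 181*(1 - 2005 + 14*181)) = √(-3902975 + 181*(1 - 2005 + 2534)) = √(-3902975 + 181*530) = √(-3902975 + 95930) = √(-3807045) = 3*I*√423005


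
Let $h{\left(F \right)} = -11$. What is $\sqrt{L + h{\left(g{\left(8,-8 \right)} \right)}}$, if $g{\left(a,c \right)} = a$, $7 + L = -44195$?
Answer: $i \sqrt{44213} \approx 210.27 i$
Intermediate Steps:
$L = -44202$ ($L = -7 - 44195 = -44202$)
$\sqrt{L + h{\left(g{\left(8,-8 \right)} \right)}} = \sqrt{-44202 - 11} = \sqrt{-44213} = i \sqrt{44213}$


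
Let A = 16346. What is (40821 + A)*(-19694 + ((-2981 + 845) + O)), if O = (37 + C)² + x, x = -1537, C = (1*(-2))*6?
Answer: -1300091914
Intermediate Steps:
C = -12 (C = -2*6 = -12)
O = -912 (O = (37 - 12)² - 1537 = 25² - 1537 = 625 - 1537 = -912)
(40821 + A)*(-19694 + ((-2981 + 845) + O)) = (40821 + 16346)*(-19694 + ((-2981 + 845) - 912)) = 57167*(-19694 + (-2136 - 912)) = 57167*(-19694 - 3048) = 57167*(-22742) = -1300091914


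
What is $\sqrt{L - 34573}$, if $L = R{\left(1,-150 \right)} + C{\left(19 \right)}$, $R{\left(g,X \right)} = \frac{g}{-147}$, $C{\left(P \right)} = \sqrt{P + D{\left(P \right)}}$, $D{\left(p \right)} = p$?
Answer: $\frac{\sqrt{-15246696 + 441 \sqrt{38}}}{21} \approx 185.92 i$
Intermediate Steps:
$C{\left(P \right)} = \sqrt{2} \sqrt{P}$ ($C{\left(P \right)} = \sqrt{P + P} = \sqrt{2 P} = \sqrt{2} \sqrt{P}$)
$R{\left(g,X \right)} = - \frac{g}{147}$ ($R{\left(g,X \right)} = g \left(- \frac{1}{147}\right) = - \frac{g}{147}$)
$L = - \frac{1}{147} + \sqrt{38}$ ($L = \left(- \frac{1}{147}\right) 1 + \sqrt{2} \sqrt{19} = - \frac{1}{147} + \sqrt{38} \approx 6.1576$)
$\sqrt{L - 34573} = \sqrt{\left(- \frac{1}{147} + \sqrt{38}\right) - 34573} = \sqrt{- \frac{5082232}{147} + \sqrt{38}}$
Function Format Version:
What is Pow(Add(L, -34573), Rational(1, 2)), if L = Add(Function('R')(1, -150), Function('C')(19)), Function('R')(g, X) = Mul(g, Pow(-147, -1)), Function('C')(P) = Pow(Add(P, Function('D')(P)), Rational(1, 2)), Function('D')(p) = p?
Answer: Mul(Rational(1, 21), Pow(Add(-15246696, Mul(441, Pow(38, Rational(1, 2)))), Rational(1, 2))) ≈ Mul(185.92, I)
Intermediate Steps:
Function('C')(P) = Mul(Pow(2, Rational(1, 2)), Pow(P, Rational(1, 2))) (Function('C')(P) = Pow(Add(P, P), Rational(1, 2)) = Pow(Mul(2, P), Rational(1, 2)) = Mul(Pow(2, Rational(1, 2)), Pow(P, Rational(1, 2))))
Function('R')(g, X) = Mul(Rational(-1, 147), g) (Function('R')(g, X) = Mul(g, Rational(-1, 147)) = Mul(Rational(-1, 147), g))
L = Add(Rational(-1, 147), Pow(38, Rational(1, 2))) (L = Add(Mul(Rational(-1, 147), 1), Mul(Pow(2, Rational(1, 2)), Pow(19, Rational(1, 2)))) = Add(Rational(-1, 147), Pow(38, Rational(1, 2))) ≈ 6.1576)
Pow(Add(L, -34573), Rational(1, 2)) = Pow(Add(Add(Rational(-1, 147), Pow(38, Rational(1, 2))), -34573), Rational(1, 2)) = Pow(Add(Rational(-5082232, 147), Pow(38, Rational(1, 2))), Rational(1, 2))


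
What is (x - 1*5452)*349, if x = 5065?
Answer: -135063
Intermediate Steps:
(x - 1*5452)*349 = (5065 - 1*5452)*349 = (5065 - 5452)*349 = -387*349 = -135063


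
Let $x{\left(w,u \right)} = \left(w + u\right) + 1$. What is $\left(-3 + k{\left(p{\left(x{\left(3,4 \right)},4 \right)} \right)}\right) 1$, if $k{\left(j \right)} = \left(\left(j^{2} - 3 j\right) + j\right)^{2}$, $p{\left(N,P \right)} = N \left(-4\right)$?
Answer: $1183741$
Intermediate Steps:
$x{\left(w,u \right)} = 1 + u + w$ ($x{\left(w,u \right)} = \left(u + w\right) + 1 = 1 + u + w$)
$p{\left(N,P \right)} = - 4 N$
$k{\left(j \right)} = \left(j^{2} - 2 j\right)^{2}$
$\left(-3 + k{\left(p{\left(x{\left(3,4 \right)},4 \right)} \right)}\right) 1 = \left(-3 + \left(- 4 \left(1 + 4 + 3\right)\right)^{2} \left(-2 - 4 \left(1 + 4 + 3\right)\right)^{2}\right) 1 = \left(-3 + \left(\left(-4\right) 8\right)^{2} \left(-2 - 32\right)^{2}\right) 1 = \left(-3 + \left(-32\right)^{2} \left(-2 - 32\right)^{2}\right) 1 = \left(-3 + 1024 \left(-34\right)^{2}\right) 1 = \left(-3 + 1024 \cdot 1156\right) 1 = \left(-3 + 1183744\right) 1 = 1183741 \cdot 1 = 1183741$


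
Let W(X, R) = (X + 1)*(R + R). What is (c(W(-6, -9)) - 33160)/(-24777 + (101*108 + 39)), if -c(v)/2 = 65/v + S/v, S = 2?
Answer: 1492267/622350 ≈ 2.3978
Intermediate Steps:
W(X, R) = 2*R*(1 + X) (W(X, R) = (1 + X)*(2*R) = 2*R*(1 + X))
c(v) = -134/v (c(v) = -2*(65/v + 2/v) = -134/v)
(c(W(-6, -9)) - 33160)/(-24777 + (101*108 + 39)) = (-134*(-1/(18*(1 - 6))) - 33160)/(-24777 + (101*108 + 39)) = (-134/(2*(-9)*(-5)) - 33160)/(-24777 + (10908 + 39)) = (-134/90 - 33160)/(-24777 + 10947) = (-134*1/90 - 33160)/(-13830) = (-67/45 - 33160)*(-1/13830) = -1492267/45*(-1/13830) = 1492267/622350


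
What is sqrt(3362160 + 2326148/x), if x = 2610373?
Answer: 2*sqrt(5727480750784372961)/2610373 ≈ 1833.6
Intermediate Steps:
sqrt(3362160 + 2326148/x) = sqrt(3362160 + 2326148/2610373) = sqrt(8776494011828/2610373) = 2*sqrt(5727480750784372961)/2610373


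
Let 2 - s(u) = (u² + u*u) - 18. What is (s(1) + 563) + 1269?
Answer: 1850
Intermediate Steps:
s(u) = 20 - 2*u² (s(u) = 2 - ((u² + u*u) - 18) = 2 - ((u² + u²) - 18) = 2 - (2*u² - 18) = 2 - (-18 + 2*u²) = 2 + (18 - 2*u²) = 20 - 2*u²)
(s(1) + 563) + 1269 = ((20 - 2*1²) + 563) + 1269 = ((20 - 2*1) + 563) + 1269 = ((20 - 2) + 563) + 1269 = (18 + 563) + 1269 = 581 + 1269 = 1850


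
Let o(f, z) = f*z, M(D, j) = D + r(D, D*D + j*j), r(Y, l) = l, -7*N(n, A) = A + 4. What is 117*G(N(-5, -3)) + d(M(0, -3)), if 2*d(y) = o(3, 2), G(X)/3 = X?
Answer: -330/7 ≈ -47.143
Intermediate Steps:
N(n, A) = -4/7 - A/7 (N(n, A) = -(A + 4)/7 = -(4 + A)/7 = -4/7 - A/7)
G(X) = 3*X
M(D, j) = D + D² + j² (M(D, j) = D + (D*D + j*j) = D + (D² + j²) = D + D² + j²)
d(y) = 3 (d(y) = (3*2)/2 = (½)*6 = 3)
117*G(N(-5, -3)) + d(M(0, -3)) = 117*(3*(-4/7 - ⅐*(-3))) + 3 = 117*(3*(-4/7 + 3/7)) + 3 = 117*(3*(-⅐)) + 3 = 117*(-3/7) + 3 = -351/7 + 3 = -330/7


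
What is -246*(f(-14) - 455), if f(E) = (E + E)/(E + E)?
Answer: 111684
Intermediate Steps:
f(E) = 1 (f(E) = (2*E)/((2*E)) = (2*E)*(1/(2*E)) = 1)
-246*(f(-14) - 455) = -246*(1 - 455) = -246*(-454) = 111684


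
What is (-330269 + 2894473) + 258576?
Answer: 2822780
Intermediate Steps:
(-330269 + 2894473) + 258576 = 2564204 + 258576 = 2822780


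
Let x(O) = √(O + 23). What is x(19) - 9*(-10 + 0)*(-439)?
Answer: -39510 + √42 ≈ -39504.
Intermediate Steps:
x(O) = √(23 + O)
x(19) - 9*(-10 + 0)*(-439) = √(23 + 19) - 9*(-10 + 0)*(-439) = √42 - 9*(-10)*(-439) = √42 + 90*(-439) = √42 - 39510 = -39510 + √42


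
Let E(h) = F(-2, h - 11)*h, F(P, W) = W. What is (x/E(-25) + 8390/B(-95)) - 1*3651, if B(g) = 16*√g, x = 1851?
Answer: -1094683/300 - 839*I*√95/152 ≈ -3648.9 - 53.8*I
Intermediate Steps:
E(h) = h*(-11 + h) (E(h) = (h - 11)*h = (-11 + h)*h = h*(-11 + h))
(x/E(-25) + 8390/B(-95)) - 1*3651 = (1851/((-25*(-11 - 25))) + 8390/((16*√(-95)))) - 1*3651 = (1851/((-25*(-36))) + 8390/((16*(I*√95)))) - 3651 = (1851/900 + 8390/((16*I*√95))) - 3651 = (1851*(1/900) + 8390*(-I*√95/1520)) - 3651 = (617/300 - 839*I*√95/152) - 3651 = -1094683/300 - 839*I*√95/152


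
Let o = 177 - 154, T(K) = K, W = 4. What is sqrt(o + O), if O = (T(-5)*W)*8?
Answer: I*sqrt(137) ≈ 11.705*I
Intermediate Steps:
o = 23
O = -160 (O = -5*4*8 = -20*8 = -160)
sqrt(o + O) = sqrt(23 - 160) = sqrt(-137) = I*sqrt(137)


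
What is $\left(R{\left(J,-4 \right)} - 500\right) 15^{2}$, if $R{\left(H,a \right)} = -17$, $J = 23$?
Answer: $-116325$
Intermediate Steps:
$\left(R{\left(J,-4 \right)} - 500\right) 15^{2} = \left(-17 - 500\right) 15^{2} = \left(-517\right) 225 = -116325$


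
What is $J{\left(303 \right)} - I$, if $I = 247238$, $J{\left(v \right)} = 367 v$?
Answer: $-136037$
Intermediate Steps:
$J{\left(303 \right)} - I = 367 \cdot 303 - 247238 = 111201 - 247238 = -136037$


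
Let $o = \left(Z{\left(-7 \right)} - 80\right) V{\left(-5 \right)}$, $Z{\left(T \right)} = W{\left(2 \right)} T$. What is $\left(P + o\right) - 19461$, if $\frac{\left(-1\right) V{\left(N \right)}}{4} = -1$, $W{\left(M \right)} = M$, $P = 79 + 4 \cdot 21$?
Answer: $-19674$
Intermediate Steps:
$P = 163$ ($P = 79 + 84 = 163$)
$V{\left(N \right)} = 4$ ($V{\left(N \right)} = \left(-4\right) \left(-1\right) = 4$)
$Z{\left(T \right)} = 2 T$
$o = -376$ ($o = \left(2 \left(-7\right) - 80\right) 4 = \left(-14 - 80\right) 4 = \left(-94\right) 4 = -376$)
$\left(P + o\right) - 19461 = \left(163 - 376\right) - 19461 = -213 - 19461 = -19674$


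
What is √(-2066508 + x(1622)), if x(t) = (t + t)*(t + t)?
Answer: 2*√2114257 ≈ 2908.1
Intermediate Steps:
x(t) = 4*t² (x(t) = (2*t)*(2*t) = 4*t²)
√(-2066508 + x(1622)) = √(-2066508 + 4*1622²) = √(-2066508 + 4*2630884) = √(-2066508 + 10523536) = √8457028 = 2*√2114257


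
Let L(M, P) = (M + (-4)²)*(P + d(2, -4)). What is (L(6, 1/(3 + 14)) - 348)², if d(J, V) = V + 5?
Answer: 30470400/289 ≈ 1.0543e+5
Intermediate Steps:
d(J, V) = 5 + V
L(M, P) = (1 + P)*(16 + M) (L(M, P) = (M + (-4)²)*(P + (5 - 4)) = (M + 16)*(P + 1) = (16 + M)*(1 + P) = (1 + P)*(16 + M))
(L(6, 1/(3 + 14)) - 348)² = ((16 + 6 + 16/(3 + 14) + 6/(3 + 14)) - 348)² = ((16 + 6 + 16/17 + 6/17) - 348)² = (396/17 - 348)² = (-5520/17)² = 30470400/289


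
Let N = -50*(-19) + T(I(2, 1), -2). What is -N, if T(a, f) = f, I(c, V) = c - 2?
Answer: -948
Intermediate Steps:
I(c, V) = -2 + c
N = 948 (N = -50*(-19) - 2 = 950 - 2 = 948)
-N = -1*948 = -948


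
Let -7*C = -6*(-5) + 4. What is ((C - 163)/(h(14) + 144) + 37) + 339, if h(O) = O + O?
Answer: 451529/1204 ≈ 375.02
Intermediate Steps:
h(O) = 2*O
C = -34/7 (C = -(-6*(-5) + 4)/7 = -(30 + 4)/7 = -⅐*34 = -34/7 ≈ -4.8571)
((C - 163)/(h(14) + 144) + 37) + 339 = ((-34/7 - 163)/(2*14 + 144) + 37) + 339 = (-1175/(7*(28 + 144)) + 37) + 339 = (-1175/7/172 + 37) + 339 = (-1175/7*1/172 + 37) + 339 = (-1175/1204 + 37) + 339 = 43373/1204 + 339 = 451529/1204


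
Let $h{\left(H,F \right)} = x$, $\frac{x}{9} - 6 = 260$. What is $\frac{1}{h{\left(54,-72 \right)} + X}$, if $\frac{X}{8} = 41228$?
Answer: $\frac{1}{332218} \approx 3.0101 \cdot 10^{-6}$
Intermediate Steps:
$x = 2394$ ($x = 54 + 9 \cdot 260 = 54 + 2340 = 2394$)
$X = 329824$ ($X = 8 \cdot 41228 = 329824$)
$h{\left(H,F \right)} = 2394$
$\frac{1}{h{\left(54,-72 \right)} + X} = \frac{1}{2394 + 329824} = \frac{1}{332218}$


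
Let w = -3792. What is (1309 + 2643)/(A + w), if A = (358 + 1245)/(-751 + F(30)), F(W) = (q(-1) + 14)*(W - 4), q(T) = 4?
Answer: -1118416/1074739 ≈ -1.0406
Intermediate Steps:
F(W) = -72 + 18*W (F(W) = (4 + 14)*(W - 4) = 18*(-4 + W) = -72 + 18*W)
A = -1603/283 (A = (358 + 1245)/(-751 + (-72 + 18*30)) = 1603/(-751 + (-72 + 540)) = 1603/(-751 + 468) = 1603/(-283) = 1603*(-1/283) = -1603/283 ≈ -5.6643)
(1309 + 2643)/(A + w) = (1309 + 2643)/(-1603/283 - 3792) = 3952/(-1074739/283) = 3952*(-283/1074739) = -1118416/1074739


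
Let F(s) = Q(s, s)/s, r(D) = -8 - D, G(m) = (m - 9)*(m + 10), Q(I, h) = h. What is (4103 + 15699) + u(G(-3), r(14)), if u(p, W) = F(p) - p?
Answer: 19887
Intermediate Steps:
G(m) = (-9 + m)*(10 + m)
F(s) = 1 (F(s) = s/s = 1)
u(p, W) = 1 - p
(4103 + 15699) + u(G(-3), r(14)) = (4103 + 15699) + (1 - (-90 - 3 + (-3)**2)) = 19802 + (1 - (-90 - 3 + 9)) = 19802 + (1 - 1*(-84)) = 19802 + (1 + 84) = 19802 + 85 = 19887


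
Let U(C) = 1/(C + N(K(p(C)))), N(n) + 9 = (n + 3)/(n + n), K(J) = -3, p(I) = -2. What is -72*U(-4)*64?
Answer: 4608/13 ≈ 354.46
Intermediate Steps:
N(n) = -9 + (3 + n)/(2*n) (N(n) = -9 + (n + 3)/(n + n) = -9 + (3 + n)/((2*n)) = -9 + (3 + n)*(1/(2*n)) = -9 + (3 + n)/(2*n))
U(C) = 1/(-9 + C) (U(C) = 1/(C + (½)*(3 - 17*(-3))/(-3)) = 1/(C + (½)*(-⅓)*(3 + 51)) = 1/(C + (½)*(-⅓)*54) = 1/(C - 9) = 1/(-9 + C))
-72*U(-4)*64 = -72/(-9 - 4)*64 = -72/(-13)*64 = -72*(-1/13)*64 = (72/13)*64 = 4608/13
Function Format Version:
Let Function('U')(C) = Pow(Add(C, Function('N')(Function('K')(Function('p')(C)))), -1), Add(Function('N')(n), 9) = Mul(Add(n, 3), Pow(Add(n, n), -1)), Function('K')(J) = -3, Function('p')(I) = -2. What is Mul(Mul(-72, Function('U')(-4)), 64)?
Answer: Rational(4608, 13) ≈ 354.46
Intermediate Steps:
Function('N')(n) = Add(-9, Mul(Rational(1, 2), Pow(n, -1), Add(3, n))) (Function('N')(n) = Add(-9, Mul(Add(n, 3), Pow(Add(n, n), -1))) = Add(-9, Mul(Add(3, n), Pow(Mul(2, n), -1))) = Add(-9, Mul(Add(3, n), Mul(Rational(1, 2), Pow(n, -1)))) = Add(-9, Mul(Rational(1, 2), Pow(n, -1), Add(3, n))))
Function('U')(C) = Pow(Add(-9, C), -1) (Function('U')(C) = Pow(Add(C, Mul(Rational(1, 2), Pow(-3, -1), Add(3, Mul(-17, -3)))), -1) = Pow(Add(C, Mul(Rational(1, 2), Rational(-1, 3), Add(3, 51))), -1) = Pow(Add(C, Mul(Rational(1, 2), Rational(-1, 3), 54)), -1) = Pow(Add(C, -9), -1) = Pow(Add(-9, C), -1))
Mul(Mul(-72, Function('U')(-4)), 64) = Mul(Mul(-72, Pow(Add(-9, -4), -1)), 64) = Mul(Mul(-72, Pow(-13, -1)), 64) = Mul(Mul(-72, Rational(-1, 13)), 64) = Mul(Rational(72, 13), 64) = Rational(4608, 13)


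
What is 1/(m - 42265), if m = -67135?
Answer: -1/109400 ≈ -9.1408e-6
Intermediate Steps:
1/(m - 42265) = 1/(-67135 - 42265) = 1/(-109400) = -1/109400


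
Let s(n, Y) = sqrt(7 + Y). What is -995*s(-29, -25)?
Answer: -2985*I*sqrt(2) ≈ -4221.4*I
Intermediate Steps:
-995*s(-29, -25) = -995*sqrt(7 - 25) = -2985*I*sqrt(2)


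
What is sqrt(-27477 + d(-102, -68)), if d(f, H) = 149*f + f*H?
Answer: 57*I*sqrt(11) ≈ 189.05*I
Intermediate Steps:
d(f, H) = 149*f + H*f
sqrt(-27477 + d(-102, -68)) = sqrt(-27477 - 102*(149 - 68)) = sqrt(-27477 - 102*81) = sqrt(-27477 - 8262) = sqrt(-35739) = 57*I*sqrt(11)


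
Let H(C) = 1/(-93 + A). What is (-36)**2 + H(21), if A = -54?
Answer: 190511/147 ≈ 1296.0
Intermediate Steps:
H(C) = -1/147 (H(C) = 1/(-93 - 54) = 1/(-147) = -1/147)
(-36)**2 + H(21) = (-36)**2 - 1/147 = 1296 - 1/147 = 190511/147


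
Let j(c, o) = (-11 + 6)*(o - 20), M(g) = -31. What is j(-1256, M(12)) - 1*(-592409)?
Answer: 592664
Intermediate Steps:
j(c, o) = 100 - 5*o (j(c, o) = -5*(-20 + o) = 100 - 5*o)
j(-1256, M(12)) - 1*(-592409) = (100 - 5*(-31)) - 1*(-592409) = (100 + 155) + 592409 = 255 + 592409 = 592664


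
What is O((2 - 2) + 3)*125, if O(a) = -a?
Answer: -375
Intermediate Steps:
O((2 - 2) + 3)*125 = -((2 - 2) + 3)*125 = -(0 + 3)*125 = -1*3*125 = -3*125 = -375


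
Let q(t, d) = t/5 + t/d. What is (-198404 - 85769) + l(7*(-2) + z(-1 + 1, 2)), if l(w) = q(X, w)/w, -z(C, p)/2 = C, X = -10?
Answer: -27848945/98 ≈ -2.8417e+5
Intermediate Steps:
q(t, d) = t/5 + t/d (q(t, d) = t*(⅕) + t/d = t/5 + t/d)
z(C, p) = -2*C
l(w) = (-2 - 10/w)/w (l(w) = ((⅕)*(-10) - 10/w)/w = (-2 - 10/w)/w)
(-198404 - 85769) + l(7*(-2) + z(-1 + 1, 2)) = (-198404 - 85769) + 2*(-5 - (7*(-2) - 2*(-1 + 1)))/(7*(-2) - 2*(-1 + 1))² = -284173 + 2*(-5 - (-14 - 2*0))/(-14 - 2*0)² = -284173 + 2*(-5 - (-14 + 0))/(-14 + 0)² = -284173 + 2*(-5 - 1*(-14))/(-14)² = -284173 + 2*(1/196)*(-5 + 14) = -284173 + 2*(1/196)*9 = -284173 + 9/98 = -27848945/98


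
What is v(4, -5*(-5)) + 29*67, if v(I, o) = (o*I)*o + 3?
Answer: 4446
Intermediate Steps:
v(I, o) = 3 + I*o**2 (v(I, o) = (I*o)*o + 3 = I*o**2 + 3 = 3 + I*o**2)
v(4, -5*(-5)) + 29*67 = (3 + 4*(-5*(-5))**2) + 29*67 = (3 + 4*25**2) + 1943 = (3 + 4*625) + 1943 = (3 + 2500) + 1943 = 2503 + 1943 = 4446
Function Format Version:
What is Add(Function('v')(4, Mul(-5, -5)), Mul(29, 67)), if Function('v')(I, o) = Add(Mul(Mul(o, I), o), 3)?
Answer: 4446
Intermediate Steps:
Function('v')(I, o) = Add(3, Mul(I, Pow(o, 2))) (Function('v')(I, o) = Add(Mul(Mul(I, o), o), 3) = Add(Mul(I, Pow(o, 2)), 3) = Add(3, Mul(I, Pow(o, 2))))
Add(Function('v')(4, Mul(-5, -5)), Mul(29, 67)) = Add(Add(3, Mul(4, Pow(Mul(-5, -5), 2))), Mul(29, 67)) = Add(Add(3, Mul(4, Pow(25, 2))), 1943) = Add(Add(3, Mul(4, 625)), 1943) = Add(Add(3, 2500), 1943) = Add(2503, 1943) = 4446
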